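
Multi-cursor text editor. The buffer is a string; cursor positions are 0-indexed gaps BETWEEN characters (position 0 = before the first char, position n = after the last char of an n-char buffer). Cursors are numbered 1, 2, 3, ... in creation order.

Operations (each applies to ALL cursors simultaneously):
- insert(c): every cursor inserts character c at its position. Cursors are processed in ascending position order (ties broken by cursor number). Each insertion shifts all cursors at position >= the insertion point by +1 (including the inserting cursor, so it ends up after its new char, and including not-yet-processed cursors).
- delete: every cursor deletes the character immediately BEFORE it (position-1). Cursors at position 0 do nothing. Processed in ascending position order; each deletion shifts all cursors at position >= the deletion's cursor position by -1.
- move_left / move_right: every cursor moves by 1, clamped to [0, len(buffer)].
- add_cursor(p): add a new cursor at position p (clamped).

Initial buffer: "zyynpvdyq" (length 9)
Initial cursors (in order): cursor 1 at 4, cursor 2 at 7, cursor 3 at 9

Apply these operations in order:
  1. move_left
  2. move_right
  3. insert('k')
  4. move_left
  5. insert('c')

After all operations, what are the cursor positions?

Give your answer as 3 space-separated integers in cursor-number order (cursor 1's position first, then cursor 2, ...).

After op 1 (move_left): buffer="zyynpvdyq" (len 9), cursors c1@3 c2@6 c3@8, authorship .........
After op 2 (move_right): buffer="zyynpvdyq" (len 9), cursors c1@4 c2@7 c3@9, authorship .........
After op 3 (insert('k')): buffer="zyynkpvdkyqk" (len 12), cursors c1@5 c2@9 c3@12, authorship ....1...2..3
After op 4 (move_left): buffer="zyynkpvdkyqk" (len 12), cursors c1@4 c2@8 c3@11, authorship ....1...2..3
After op 5 (insert('c')): buffer="zyynckpvdckyqck" (len 15), cursors c1@5 c2@10 c3@14, authorship ....11...22..33

Answer: 5 10 14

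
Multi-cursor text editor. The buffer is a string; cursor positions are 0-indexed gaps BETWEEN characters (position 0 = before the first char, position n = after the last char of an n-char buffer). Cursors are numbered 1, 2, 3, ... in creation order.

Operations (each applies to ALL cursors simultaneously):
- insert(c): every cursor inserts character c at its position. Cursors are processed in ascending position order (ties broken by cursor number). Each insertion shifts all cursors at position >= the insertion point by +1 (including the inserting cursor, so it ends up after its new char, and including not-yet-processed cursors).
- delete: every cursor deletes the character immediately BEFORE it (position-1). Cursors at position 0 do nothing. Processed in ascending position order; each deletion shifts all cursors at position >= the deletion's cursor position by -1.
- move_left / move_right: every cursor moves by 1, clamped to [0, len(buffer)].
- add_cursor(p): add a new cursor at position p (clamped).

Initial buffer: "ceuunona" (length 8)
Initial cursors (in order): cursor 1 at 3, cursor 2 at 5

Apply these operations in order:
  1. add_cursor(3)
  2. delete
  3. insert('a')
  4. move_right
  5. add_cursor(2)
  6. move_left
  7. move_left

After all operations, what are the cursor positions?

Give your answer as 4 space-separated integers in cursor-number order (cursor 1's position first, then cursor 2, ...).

Answer: 2 4 2 0

Derivation:
After op 1 (add_cursor(3)): buffer="ceuunona" (len 8), cursors c1@3 c3@3 c2@5, authorship ........
After op 2 (delete): buffer="cuona" (len 5), cursors c1@1 c3@1 c2@2, authorship .....
After op 3 (insert('a')): buffer="caauaona" (len 8), cursors c1@3 c3@3 c2@5, authorship .13.2...
After op 4 (move_right): buffer="caauaona" (len 8), cursors c1@4 c3@4 c2@6, authorship .13.2...
After op 5 (add_cursor(2)): buffer="caauaona" (len 8), cursors c4@2 c1@4 c3@4 c2@6, authorship .13.2...
After op 6 (move_left): buffer="caauaona" (len 8), cursors c4@1 c1@3 c3@3 c2@5, authorship .13.2...
After op 7 (move_left): buffer="caauaona" (len 8), cursors c4@0 c1@2 c3@2 c2@4, authorship .13.2...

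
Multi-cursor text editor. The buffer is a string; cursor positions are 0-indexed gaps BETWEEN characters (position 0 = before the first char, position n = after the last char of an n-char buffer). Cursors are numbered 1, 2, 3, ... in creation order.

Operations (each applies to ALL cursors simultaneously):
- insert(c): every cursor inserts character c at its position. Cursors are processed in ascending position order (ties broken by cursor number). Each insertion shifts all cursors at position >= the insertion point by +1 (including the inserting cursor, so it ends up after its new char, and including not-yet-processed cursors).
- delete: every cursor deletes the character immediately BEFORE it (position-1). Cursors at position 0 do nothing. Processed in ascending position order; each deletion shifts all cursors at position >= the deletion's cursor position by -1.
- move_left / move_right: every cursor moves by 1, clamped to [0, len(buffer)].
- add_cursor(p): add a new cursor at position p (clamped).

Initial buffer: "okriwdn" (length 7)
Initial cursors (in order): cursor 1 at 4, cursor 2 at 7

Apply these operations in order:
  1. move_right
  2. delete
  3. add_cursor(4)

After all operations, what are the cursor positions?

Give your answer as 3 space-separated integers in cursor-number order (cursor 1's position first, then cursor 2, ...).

Answer: 4 5 4

Derivation:
After op 1 (move_right): buffer="okriwdn" (len 7), cursors c1@5 c2@7, authorship .......
After op 2 (delete): buffer="okrid" (len 5), cursors c1@4 c2@5, authorship .....
After op 3 (add_cursor(4)): buffer="okrid" (len 5), cursors c1@4 c3@4 c2@5, authorship .....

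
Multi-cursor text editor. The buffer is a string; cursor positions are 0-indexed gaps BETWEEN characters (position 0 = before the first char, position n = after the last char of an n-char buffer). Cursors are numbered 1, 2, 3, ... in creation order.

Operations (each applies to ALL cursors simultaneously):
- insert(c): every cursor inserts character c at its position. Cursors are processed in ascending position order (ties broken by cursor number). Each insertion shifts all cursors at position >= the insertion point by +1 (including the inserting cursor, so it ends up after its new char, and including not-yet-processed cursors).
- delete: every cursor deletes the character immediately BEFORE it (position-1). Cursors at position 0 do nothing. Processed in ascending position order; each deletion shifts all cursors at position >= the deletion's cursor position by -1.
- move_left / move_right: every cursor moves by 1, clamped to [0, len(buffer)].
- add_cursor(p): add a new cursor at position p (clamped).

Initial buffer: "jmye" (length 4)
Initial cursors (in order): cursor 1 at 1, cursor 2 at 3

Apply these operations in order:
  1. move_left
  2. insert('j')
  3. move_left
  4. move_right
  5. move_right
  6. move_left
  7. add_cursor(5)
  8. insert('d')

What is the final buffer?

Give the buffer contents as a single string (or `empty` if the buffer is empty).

After op 1 (move_left): buffer="jmye" (len 4), cursors c1@0 c2@2, authorship ....
After op 2 (insert('j')): buffer="jjmjye" (len 6), cursors c1@1 c2@4, authorship 1..2..
After op 3 (move_left): buffer="jjmjye" (len 6), cursors c1@0 c2@3, authorship 1..2..
After op 4 (move_right): buffer="jjmjye" (len 6), cursors c1@1 c2@4, authorship 1..2..
After op 5 (move_right): buffer="jjmjye" (len 6), cursors c1@2 c2@5, authorship 1..2..
After op 6 (move_left): buffer="jjmjye" (len 6), cursors c1@1 c2@4, authorship 1..2..
After op 7 (add_cursor(5)): buffer="jjmjye" (len 6), cursors c1@1 c2@4 c3@5, authorship 1..2..
After op 8 (insert('d')): buffer="jdjmjdyde" (len 9), cursors c1@2 c2@6 c3@8, authorship 11..22.3.

Answer: jdjmjdyde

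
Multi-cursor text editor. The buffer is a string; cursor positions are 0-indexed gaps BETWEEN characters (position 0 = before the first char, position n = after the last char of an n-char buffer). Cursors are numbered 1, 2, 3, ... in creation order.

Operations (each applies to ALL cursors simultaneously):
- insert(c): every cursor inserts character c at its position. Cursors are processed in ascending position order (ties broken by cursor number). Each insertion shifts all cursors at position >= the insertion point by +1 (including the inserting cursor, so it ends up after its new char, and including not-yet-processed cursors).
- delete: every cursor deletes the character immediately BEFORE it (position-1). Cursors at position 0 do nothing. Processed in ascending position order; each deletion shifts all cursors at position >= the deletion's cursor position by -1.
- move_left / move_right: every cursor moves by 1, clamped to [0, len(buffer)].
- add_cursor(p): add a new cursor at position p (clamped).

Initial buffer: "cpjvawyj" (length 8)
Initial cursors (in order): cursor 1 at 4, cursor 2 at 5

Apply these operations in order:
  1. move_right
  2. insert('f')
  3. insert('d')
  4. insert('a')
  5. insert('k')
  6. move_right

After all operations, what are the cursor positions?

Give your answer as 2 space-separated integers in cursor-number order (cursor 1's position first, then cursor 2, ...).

Answer: 10 15

Derivation:
After op 1 (move_right): buffer="cpjvawyj" (len 8), cursors c1@5 c2@6, authorship ........
After op 2 (insert('f')): buffer="cpjvafwfyj" (len 10), cursors c1@6 c2@8, authorship .....1.2..
After op 3 (insert('d')): buffer="cpjvafdwfdyj" (len 12), cursors c1@7 c2@10, authorship .....11.22..
After op 4 (insert('a')): buffer="cpjvafdawfdayj" (len 14), cursors c1@8 c2@12, authorship .....111.222..
After op 5 (insert('k')): buffer="cpjvafdakwfdakyj" (len 16), cursors c1@9 c2@14, authorship .....1111.2222..
After op 6 (move_right): buffer="cpjvafdakwfdakyj" (len 16), cursors c1@10 c2@15, authorship .....1111.2222..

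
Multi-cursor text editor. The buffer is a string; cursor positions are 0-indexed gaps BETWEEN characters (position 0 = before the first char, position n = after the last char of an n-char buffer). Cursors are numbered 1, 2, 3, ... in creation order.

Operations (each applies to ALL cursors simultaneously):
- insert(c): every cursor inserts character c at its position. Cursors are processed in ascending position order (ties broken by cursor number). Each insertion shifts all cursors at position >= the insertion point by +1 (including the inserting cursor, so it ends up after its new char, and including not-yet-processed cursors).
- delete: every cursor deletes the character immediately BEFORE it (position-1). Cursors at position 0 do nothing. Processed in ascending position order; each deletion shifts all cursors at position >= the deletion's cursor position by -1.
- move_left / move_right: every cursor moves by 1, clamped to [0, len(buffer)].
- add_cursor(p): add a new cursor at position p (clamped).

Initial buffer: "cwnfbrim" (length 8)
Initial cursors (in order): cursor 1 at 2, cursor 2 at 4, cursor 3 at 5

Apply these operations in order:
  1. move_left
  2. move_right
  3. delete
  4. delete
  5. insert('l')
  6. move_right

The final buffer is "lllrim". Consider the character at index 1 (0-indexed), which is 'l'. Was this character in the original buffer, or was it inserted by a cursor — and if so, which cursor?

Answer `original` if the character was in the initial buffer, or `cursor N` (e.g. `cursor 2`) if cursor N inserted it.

After op 1 (move_left): buffer="cwnfbrim" (len 8), cursors c1@1 c2@3 c3@4, authorship ........
After op 2 (move_right): buffer="cwnfbrim" (len 8), cursors c1@2 c2@4 c3@5, authorship ........
After op 3 (delete): buffer="cnrim" (len 5), cursors c1@1 c2@2 c3@2, authorship .....
After op 4 (delete): buffer="rim" (len 3), cursors c1@0 c2@0 c3@0, authorship ...
After op 5 (insert('l')): buffer="lllrim" (len 6), cursors c1@3 c2@3 c3@3, authorship 123...
After op 6 (move_right): buffer="lllrim" (len 6), cursors c1@4 c2@4 c3@4, authorship 123...
Authorship (.=original, N=cursor N): 1 2 3 . . .
Index 1: author = 2

Answer: cursor 2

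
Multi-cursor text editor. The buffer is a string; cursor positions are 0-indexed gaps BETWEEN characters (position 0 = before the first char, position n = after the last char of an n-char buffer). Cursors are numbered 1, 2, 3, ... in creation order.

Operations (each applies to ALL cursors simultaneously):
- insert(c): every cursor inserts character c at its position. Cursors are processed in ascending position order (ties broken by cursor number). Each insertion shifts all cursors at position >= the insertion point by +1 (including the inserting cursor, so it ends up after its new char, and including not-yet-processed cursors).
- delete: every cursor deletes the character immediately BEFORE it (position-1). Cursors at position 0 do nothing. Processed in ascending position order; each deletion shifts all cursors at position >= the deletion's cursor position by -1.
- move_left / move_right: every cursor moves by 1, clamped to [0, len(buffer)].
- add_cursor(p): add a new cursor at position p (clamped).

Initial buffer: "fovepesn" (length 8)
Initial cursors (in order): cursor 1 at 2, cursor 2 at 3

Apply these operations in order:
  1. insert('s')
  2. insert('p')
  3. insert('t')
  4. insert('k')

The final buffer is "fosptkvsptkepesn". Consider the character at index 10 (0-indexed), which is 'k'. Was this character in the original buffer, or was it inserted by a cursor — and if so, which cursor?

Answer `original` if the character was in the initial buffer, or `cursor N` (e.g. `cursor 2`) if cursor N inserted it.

Answer: cursor 2

Derivation:
After op 1 (insert('s')): buffer="fosvsepesn" (len 10), cursors c1@3 c2@5, authorship ..1.2.....
After op 2 (insert('p')): buffer="fospvspepesn" (len 12), cursors c1@4 c2@7, authorship ..11.22.....
After op 3 (insert('t')): buffer="fosptvsptepesn" (len 14), cursors c1@5 c2@9, authorship ..111.222.....
After op 4 (insert('k')): buffer="fosptkvsptkepesn" (len 16), cursors c1@6 c2@11, authorship ..1111.2222.....
Authorship (.=original, N=cursor N): . . 1 1 1 1 . 2 2 2 2 . . . . .
Index 10: author = 2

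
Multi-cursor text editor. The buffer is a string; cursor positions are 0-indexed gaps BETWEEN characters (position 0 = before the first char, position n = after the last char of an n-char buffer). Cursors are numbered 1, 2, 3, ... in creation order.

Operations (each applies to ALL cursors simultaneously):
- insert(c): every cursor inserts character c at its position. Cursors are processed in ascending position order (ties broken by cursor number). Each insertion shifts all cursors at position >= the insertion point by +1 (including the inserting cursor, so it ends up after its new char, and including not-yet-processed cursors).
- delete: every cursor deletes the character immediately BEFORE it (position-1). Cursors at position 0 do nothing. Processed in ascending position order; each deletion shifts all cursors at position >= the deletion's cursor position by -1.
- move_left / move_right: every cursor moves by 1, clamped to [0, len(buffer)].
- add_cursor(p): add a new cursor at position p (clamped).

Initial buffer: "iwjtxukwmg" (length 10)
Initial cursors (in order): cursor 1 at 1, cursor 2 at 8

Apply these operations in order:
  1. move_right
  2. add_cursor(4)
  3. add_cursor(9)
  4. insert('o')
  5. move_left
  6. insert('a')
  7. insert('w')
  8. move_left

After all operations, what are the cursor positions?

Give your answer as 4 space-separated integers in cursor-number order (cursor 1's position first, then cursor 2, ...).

Answer: 3 19 8 19

Derivation:
After op 1 (move_right): buffer="iwjtxukwmg" (len 10), cursors c1@2 c2@9, authorship ..........
After op 2 (add_cursor(4)): buffer="iwjtxukwmg" (len 10), cursors c1@2 c3@4 c2@9, authorship ..........
After op 3 (add_cursor(9)): buffer="iwjtxukwmg" (len 10), cursors c1@2 c3@4 c2@9 c4@9, authorship ..........
After op 4 (insert('o')): buffer="iwojtoxukwmoog" (len 14), cursors c1@3 c3@6 c2@13 c4@13, authorship ..1..3.....24.
After op 5 (move_left): buffer="iwojtoxukwmoog" (len 14), cursors c1@2 c3@5 c2@12 c4@12, authorship ..1..3.....24.
After op 6 (insert('a')): buffer="iwaojtaoxukwmoaaog" (len 18), cursors c1@3 c3@7 c2@16 c4@16, authorship ..11..33.....2244.
After op 7 (insert('w')): buffer="iwawojtawoxukwmoaawwog" (len 22), cursors c1@4 c3@9 c2@20 c4@20, authorship ..111..333.....224244.
After op 8 (move_left): buffer="iwawojtawoxukwmoaawwog" (len 22), cursors c1@3 c3@8 c2@19 c4@19, authorship ..111..333.....224244.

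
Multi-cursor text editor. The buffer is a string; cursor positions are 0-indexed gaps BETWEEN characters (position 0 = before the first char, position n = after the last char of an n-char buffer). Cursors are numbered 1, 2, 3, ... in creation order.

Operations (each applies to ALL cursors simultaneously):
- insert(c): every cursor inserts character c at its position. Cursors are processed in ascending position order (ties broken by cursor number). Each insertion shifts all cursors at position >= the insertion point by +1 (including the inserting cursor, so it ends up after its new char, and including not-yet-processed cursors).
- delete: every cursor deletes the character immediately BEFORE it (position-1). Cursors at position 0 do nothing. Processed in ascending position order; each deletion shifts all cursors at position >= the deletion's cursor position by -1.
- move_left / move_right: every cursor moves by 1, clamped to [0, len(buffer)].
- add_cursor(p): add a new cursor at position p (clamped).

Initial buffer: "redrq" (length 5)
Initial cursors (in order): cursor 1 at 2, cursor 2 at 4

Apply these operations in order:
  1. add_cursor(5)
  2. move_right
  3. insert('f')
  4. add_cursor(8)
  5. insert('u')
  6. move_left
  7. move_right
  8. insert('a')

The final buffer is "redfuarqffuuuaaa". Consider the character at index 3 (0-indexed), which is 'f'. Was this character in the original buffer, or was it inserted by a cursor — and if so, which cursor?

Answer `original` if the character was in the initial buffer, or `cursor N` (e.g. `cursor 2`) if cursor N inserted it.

Answer: cursor 1

Derivation:
After op 1 (add_cursor(5)): buffer="redrq" (len 5), cursors c1@2 c2@4 c3@5, authorship .....
After op 2 (move_right): buffer="redrq" (len 5), cursors c1@3 c2@5 c3@5, authorship .....
After op 3 (insert('f')): buffer="redfrqff" (len 8), cursors c1@4 c2@8 c3@8, authorship ...1..23
After op 4 (add_cursor(8)): buffer="redfrqff" (len 8), cursors c1@4 c2@8 c3@8 c4@8, authorship ...1..23
After op 5 (insert('u')): buffer="redfurqffuuu" (len 12), cursors c1@5 c2@12 c3@12 c4@12, authorship ...11..23234
After op 6 (move_left): buffer="redfurqffuuu" (len 12), cursors c1@4 c2@11 c3@11 c4@11, authorship ...11..23234
After op 7 (move_right): buffer="redfurqffuuu" (len 12), cursors c1@5 c2@12 c3@12 c4@12, authorship ...11..23234
After op 8 (insert('a')): buffer="redfuarqffuuuaaa" (len 16), cursors c1@6 c2@16 c3@16 c4@16, authorship ...111..23234234
Authorship (.=original, N=cursor N): . . . 1 1 1 . . 2 3 2 3 4 2 3 4
Index 3: author = 1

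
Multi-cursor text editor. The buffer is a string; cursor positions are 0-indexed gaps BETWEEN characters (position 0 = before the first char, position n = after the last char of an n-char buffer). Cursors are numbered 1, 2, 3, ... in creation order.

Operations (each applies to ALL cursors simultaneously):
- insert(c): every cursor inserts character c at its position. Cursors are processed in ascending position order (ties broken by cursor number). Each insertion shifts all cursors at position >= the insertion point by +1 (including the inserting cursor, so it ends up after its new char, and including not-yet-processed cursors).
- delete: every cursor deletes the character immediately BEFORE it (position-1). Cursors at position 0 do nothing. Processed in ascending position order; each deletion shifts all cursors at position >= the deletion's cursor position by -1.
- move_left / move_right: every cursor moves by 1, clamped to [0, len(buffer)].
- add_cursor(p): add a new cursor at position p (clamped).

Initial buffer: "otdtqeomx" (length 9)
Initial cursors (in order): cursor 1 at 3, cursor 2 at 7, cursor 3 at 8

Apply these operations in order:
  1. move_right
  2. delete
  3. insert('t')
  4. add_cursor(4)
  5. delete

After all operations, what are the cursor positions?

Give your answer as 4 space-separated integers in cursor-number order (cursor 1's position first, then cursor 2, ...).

After op 1 (move_right): buffer="otdtqeomx" (len 9), cursors c1@4 c2@8 c3@9, authorship .........
After op 2 (delete): buffer="otdqeo" (len 6), cursors c1@3 c2@6 c3@6, authorship ......
After op 3 (insert('t')): buffer="otdtqeott" (len 9), cursors c1@4 c2@9 c3@9, authorship ...1...23
After op 4 (add_cursor(4)): buffer="otdtqeott" (len 9), cursors c1@4 c4@4 c2@9 c3@9, authorship ...1...23
After op 5 (delete): buffer="otqeo" (len 5), cursors c1@2 c4@2 c2@5 c3@5, authorship .....

Answer: 2 5 5 2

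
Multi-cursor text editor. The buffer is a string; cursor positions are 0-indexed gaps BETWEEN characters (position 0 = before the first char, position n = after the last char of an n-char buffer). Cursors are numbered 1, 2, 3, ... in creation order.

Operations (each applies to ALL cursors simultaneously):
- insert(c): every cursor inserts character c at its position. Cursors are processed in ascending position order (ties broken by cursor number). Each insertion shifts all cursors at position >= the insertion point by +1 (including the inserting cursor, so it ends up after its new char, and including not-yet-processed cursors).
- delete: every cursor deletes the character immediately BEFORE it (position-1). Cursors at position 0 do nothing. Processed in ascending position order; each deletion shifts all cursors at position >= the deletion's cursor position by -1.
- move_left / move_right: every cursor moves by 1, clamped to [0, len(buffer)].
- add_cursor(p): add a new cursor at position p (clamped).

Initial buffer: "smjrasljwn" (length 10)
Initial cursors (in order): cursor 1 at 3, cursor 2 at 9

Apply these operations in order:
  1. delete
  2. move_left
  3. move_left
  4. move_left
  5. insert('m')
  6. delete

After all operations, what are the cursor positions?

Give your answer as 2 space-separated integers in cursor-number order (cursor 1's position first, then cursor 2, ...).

Answer: 0 4

Derivation:
After op 1 (delete): buffer="smrasljn" (len 8), cursors c1@2 c2@7, authorship ........
After op 2 (move_left): buffer="smrasljn" (len 8), cursors c1@1 c2@6, authorship ........
After op 3 (move_left): buffer="smrasljn" (len 8), cursors c1@0 c2@5, authorship ........
After op 4 (move_left): buffer="smrasljn" (len 8), cursors c1@0 c2@4, authorship ........
After op 5 (insert('m')): buffer="msmramsljn" (len 10), cursors c1@1 c2@6, authorship 1....2....
After op 6 (delete): buffer="smrasljn" (len 8), cursors c1@0 c2@4, authorship ........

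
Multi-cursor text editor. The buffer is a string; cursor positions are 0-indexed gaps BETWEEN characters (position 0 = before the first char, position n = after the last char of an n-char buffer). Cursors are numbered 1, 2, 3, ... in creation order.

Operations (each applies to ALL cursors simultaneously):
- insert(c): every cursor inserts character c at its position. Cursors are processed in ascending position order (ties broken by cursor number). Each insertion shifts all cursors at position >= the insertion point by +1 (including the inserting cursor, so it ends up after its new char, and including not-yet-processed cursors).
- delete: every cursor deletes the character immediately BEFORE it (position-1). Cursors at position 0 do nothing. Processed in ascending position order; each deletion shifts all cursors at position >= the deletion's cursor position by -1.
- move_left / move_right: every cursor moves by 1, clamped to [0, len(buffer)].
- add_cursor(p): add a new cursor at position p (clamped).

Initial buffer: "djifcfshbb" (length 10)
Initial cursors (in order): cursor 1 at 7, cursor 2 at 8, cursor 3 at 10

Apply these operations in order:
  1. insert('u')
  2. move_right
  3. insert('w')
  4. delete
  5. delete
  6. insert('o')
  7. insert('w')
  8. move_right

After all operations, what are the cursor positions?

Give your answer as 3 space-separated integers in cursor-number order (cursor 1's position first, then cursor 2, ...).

After op 1 (insert('u')): buffer="djifcfsuhubbu" (len 13), cursors c1@8 c2@10 c3@13, authorship .......1.2..3
After op 2 (move_right): buffer="djifcfsuhubbu" (len 13), cursors c1@9 c2@11 c3@13, authorship .......1.2..3
After op 3 (insert('w')): buffer="djifcfsuhwubwbuw" (len 16), cursors c1@10 c2@13 c3@16, authorship .......1.12.2.33
After op 4 (delete): buffer="djifcfsuhubbu" (len 13), cursors c1@9 c2@11 c3@13, authorship .......1.2..3
After op 5 (delete): buffer="djifcfsuub" (len 10), cursors c1@8 c2@9 c3@10, authorship .......12.
After op 6 (insert('o')): buffer="djifcfsuouobo" (len 13), cursors c1@9 c2@11 c3@13, authorship .......1122.3
After op 7 (insert('w')): buffer="djifcfsuowuowbow" (len 16), cursors c1@10 c2@13 c3@16, authorship .......111222.33
After op 8 (move_right): buffer="djifcfsuowuowbow" (len 16), cursors c1@11 c2@14 c3@16, authorship .......111222.33

Answer: 11 14 16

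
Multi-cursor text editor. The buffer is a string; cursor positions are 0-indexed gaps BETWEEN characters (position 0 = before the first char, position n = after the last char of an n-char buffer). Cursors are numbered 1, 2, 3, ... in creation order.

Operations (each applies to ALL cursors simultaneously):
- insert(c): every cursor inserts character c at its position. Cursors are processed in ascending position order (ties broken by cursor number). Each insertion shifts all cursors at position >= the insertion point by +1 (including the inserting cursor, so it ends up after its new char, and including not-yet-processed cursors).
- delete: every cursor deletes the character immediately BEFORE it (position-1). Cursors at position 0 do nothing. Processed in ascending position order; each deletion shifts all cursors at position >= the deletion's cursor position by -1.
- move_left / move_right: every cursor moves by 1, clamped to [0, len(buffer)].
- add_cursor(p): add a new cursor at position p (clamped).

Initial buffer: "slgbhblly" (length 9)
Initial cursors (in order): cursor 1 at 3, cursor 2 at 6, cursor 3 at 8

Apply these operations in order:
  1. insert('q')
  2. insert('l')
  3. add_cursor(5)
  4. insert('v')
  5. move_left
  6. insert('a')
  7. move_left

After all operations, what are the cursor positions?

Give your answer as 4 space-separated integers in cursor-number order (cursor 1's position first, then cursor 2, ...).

After op 1 (insert('q')): buffer="slgqbhbqllqy" (len 12), cursors c1@4 c2@8 c3@11, authorship ...1...2..3.
After op 2 (insert('l')): buffer="slgqlbhbqlllqly" (len 15), cursors c1@5 c2@10 c3@14, authorship ...11...22..33.
After op 3 (add_cursor(5)): buffer="slgqlbhbqlllqly" (len 15), cursors c1@5 c4@5 c2@10 c3@14, authorship ...11...22..33.
After op 4 (insert('v')): buffer="slgqlvvbhbqlvllqlvy" (len 19), cursors c1@7 c4@7 c2@13 c3@18, authorship ...1114...222..333.
After op 5 (move_left): buffer="slgqlvvbhbqlvllqlvy" (len 19), cursors c1@6 c4@6 c2@12 c3@17, authorship ...1114...222..333.
After op 6 (insert('a')): buffer="slgqlvaavbhbqlavllqlavy" (len 23), cursors c1@8 c4@8 c2@15 c3@21, authorship ...111144...2222..3333.
After op 7 (move_left): buffer="slgqlvaavbhbqlavllqlavy" (len 23), cursors c1@7 c4@7 c2@14 c3@20, authorship ...111144...2222..3333.

Answer: 7 14 20 7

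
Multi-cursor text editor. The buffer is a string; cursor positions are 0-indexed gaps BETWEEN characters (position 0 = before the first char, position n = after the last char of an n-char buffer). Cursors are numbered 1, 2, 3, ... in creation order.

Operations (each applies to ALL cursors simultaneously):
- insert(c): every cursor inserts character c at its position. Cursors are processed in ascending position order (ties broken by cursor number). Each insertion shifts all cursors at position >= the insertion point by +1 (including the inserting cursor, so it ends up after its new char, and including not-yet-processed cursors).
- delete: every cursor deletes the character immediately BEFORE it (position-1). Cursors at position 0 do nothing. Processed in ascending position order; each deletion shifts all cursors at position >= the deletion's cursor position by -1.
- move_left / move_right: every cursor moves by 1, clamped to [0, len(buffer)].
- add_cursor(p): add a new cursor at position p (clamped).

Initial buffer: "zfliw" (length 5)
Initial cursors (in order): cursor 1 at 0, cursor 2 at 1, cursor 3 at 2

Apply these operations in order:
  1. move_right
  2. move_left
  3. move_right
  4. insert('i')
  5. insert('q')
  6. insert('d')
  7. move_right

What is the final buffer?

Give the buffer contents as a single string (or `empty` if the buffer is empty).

Answer: ziqdfiqdliqdiw

Derivation:
After op 1 (move_right): buffer="zfliw" (len 5), cursors c1@1 c2@2 c3@3, authorship .....
After op 2 (move_left): buffer="zfliw" (len 5), cursors c1@0 c2@1 c3@2, authorship .....
After op 3 (move_right): buffer="zfliw" (len 5), cursors c1@1 c2@2 c3@3, authorship .....
After op 4 (insert('i')): buffer="zifiliiw" (len 8), cursors c1@2 c2@4 c3@6, authorship .1.2.3..
After op 5 (insert('q')): buffer="ziqfiqliqiw" (len 11), cursors c1@3 c2@6 c3@9, authorship .11.22.33..
After op 6 (insert('d')): buffer="ziqdfiqdliqdiw" (len 14), cursors c1@4 c2@8 c3@12, authorship .111.222.333..
After op 7 (move_right): buffer="ziqdfiqdliqdiw" (len 14), cursors c1@5 c2@9 c3@13, authorship .111.222.333..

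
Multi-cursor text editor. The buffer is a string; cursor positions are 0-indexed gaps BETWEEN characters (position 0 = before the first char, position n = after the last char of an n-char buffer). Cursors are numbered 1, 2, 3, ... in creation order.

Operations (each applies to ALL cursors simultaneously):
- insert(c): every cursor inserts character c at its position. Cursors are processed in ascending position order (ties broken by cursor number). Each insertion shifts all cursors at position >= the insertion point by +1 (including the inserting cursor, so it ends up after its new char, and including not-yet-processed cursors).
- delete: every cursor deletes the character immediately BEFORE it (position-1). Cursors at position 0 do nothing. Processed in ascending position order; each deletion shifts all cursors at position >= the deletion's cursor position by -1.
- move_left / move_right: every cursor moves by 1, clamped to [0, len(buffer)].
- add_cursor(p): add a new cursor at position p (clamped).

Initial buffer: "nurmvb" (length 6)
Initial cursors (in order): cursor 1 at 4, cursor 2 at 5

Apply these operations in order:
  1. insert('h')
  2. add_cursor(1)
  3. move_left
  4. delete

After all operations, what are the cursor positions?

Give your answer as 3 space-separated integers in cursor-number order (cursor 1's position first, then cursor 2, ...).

After op 1 (insert('h')): buffer="nurmhvhb" (len 8), cursors c1@5 c2@7, authorship ....1.2.
After op 2 (add_cursor(1)): buffer="nurmhvhb" (len 8), cursors c3@1 c1@5 c2@7, authorship ....1.2.
After op 3 (move_left): buffer="nurmhvhb" (len 8), cursors c3@0 c1@4 c2@6, authorship ....1.2.
After op 4 (delete): buffer="nurhhb" (len 6), cursors c3@0 c1@3 c2@4, authorship ...12.

Answer: 3 4 0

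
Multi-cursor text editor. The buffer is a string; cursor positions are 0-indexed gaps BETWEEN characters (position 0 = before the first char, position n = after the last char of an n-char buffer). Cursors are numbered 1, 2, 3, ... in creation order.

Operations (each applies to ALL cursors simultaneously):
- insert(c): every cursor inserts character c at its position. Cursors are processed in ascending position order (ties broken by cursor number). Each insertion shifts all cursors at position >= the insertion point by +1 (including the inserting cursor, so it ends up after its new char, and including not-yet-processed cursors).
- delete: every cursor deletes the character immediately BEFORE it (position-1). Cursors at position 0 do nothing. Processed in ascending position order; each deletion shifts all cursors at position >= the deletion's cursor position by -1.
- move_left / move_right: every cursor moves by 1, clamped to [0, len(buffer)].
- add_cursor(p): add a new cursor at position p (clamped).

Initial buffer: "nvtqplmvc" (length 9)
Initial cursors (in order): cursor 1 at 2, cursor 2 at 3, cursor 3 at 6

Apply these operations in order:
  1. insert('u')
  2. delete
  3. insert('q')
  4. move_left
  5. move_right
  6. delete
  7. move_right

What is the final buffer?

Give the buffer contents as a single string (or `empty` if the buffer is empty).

Answer: nvtqplmvc

Derivation:
After op 1 (insert('u')): buffer="nvutuqplumvc" (len 12), cursors c1@3 c2@5 c3@9, authorship ..1.2...3...
After op 2 (delete): buffer="nvtqplmvc" (len 9), cursors c1@2 c2@3 c3@6, authorship .........
After op 3 (insert('q')): buffer="nvqtqqplqmvc" (len 12), cursors c1@3 c2@5 c3@9, authorship ..1.2...3...
After op 4 (move_left): buffer="nvqtqqplqmvc" (len 12), cursors c1@2 c2@4 c3@8, authorship ..1.2...3...
After op 5 (move_right): buffer="nvqtqqplqmvc" (len 12), cursors c1@3 c2@5 c3@9, authorship ..1.2...3...
After op 6 (delete): buffer="nvtqplmvc" (len 9), cursors c1@2 c2@3 c3@6, authorship .........
After op 7 (move_right): buffer="nvtqplmvc" (len 9), cursors c1@3 c2@4 c3@7, authorship .........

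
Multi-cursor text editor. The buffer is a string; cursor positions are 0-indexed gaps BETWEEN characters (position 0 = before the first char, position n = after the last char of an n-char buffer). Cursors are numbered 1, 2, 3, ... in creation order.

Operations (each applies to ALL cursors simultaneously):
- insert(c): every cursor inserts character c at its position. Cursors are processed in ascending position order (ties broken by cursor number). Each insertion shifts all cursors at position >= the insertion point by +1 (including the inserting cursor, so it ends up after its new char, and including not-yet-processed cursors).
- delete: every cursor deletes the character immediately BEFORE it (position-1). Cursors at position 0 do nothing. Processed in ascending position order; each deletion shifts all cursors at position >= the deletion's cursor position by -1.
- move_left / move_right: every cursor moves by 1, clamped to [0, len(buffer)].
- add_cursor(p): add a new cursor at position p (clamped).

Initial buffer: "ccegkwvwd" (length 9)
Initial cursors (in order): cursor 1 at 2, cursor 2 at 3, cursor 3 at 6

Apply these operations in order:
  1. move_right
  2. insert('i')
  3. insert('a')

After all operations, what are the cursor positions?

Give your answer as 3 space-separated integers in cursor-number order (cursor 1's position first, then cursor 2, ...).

After op 1 (move_right): buffer="ccegkwvwd" (len 9), cursors c1@3 c2@4 c3@7, authorship .........
After op 2 (insert('i')): buffer="cceigikwviwd" (len 12), cursors c1@4 c2@6 c3@10, authorship ...1.2...3..
After op 3 (insert('a')): buffer="cceiagiakwviawd" (len 15), cursors c1@5 c2@8 c3@13, authorship ...11.22...33..

Answer: 5 8 13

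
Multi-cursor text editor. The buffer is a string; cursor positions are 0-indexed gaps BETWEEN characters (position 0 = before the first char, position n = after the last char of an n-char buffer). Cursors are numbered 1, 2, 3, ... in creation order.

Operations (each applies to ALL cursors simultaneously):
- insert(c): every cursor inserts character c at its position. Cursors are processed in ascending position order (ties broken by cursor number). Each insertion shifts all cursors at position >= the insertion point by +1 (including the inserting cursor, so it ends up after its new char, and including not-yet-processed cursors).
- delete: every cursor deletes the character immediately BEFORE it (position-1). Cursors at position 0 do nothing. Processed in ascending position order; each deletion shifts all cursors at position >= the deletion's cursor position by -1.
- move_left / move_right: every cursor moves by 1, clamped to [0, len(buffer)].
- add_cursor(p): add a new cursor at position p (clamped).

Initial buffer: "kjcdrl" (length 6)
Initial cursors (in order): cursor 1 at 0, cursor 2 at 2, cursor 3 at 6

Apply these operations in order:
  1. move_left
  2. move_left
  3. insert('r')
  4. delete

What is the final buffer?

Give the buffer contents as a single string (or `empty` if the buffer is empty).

After op 1 (move_left): buffer="kjcdrl" (len 6), cursors c1@0 c2@1 c3@5, authorship ......
After op 2 (move_left): buffer="kjcdrl" (len 6), cursors c1@0 c2@0 c3@4, authorship ......
After op 3 (insert('r')): buffer="rrkjcdrrl" (len 9), cursors c1@2 c2@2 c3@7, authorship 12....3..
After op 4 (delete): buffer="kjcdrl" (len 6), cursors c1@0 c2@0 c3@4, authorship ......

Answer: kjcdrl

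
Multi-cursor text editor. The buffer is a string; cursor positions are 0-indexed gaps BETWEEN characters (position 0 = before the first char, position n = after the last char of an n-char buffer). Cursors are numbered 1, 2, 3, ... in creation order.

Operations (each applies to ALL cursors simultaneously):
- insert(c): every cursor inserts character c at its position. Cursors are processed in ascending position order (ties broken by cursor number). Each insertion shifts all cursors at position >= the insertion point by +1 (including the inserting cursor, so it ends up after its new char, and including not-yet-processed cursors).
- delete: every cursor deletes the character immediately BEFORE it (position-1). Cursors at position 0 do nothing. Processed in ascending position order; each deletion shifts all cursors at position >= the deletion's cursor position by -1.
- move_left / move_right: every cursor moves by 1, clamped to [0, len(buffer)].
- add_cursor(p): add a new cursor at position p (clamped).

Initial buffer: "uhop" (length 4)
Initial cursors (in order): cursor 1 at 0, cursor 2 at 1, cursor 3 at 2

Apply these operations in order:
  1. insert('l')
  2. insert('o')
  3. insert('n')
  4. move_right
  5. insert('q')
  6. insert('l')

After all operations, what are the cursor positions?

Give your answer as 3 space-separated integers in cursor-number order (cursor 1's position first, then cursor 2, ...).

After op 1 (insert('l')): buffer="lulhlop" (len 7), cursors c1@1 c2@3 c3@5, authorship 1.2.3..
After op 2 (insert('o')): buffer="loulohloop" (len 10), cursors c1@2 c2@5 c3@8, authorship 11.22.33..
After op 3 (insert('n')): buffer="lonulonhlonop" (len 13), cursors c1@3 c2@7 c3@11, authorship 111.222.333..
After op 4 (move_right): buffer="lonulonhlonop" (len 13), cursors c1@4 c2@8 c3@12, authorship 111.222.333..
After op 5 (insert('q')): buffer="lonuqlonhqlonoqp" (len 16), cursors c1@5 c2@10 c3@15, authorship 111.1222.2333.3.
After op 6 (insert('l')): buffer="lonuqllonhqllonoqlp" (len 19), cursors c1@6 c2@12 c3@18, authorship 111.11222.22333.33.

Answer: 6 12 18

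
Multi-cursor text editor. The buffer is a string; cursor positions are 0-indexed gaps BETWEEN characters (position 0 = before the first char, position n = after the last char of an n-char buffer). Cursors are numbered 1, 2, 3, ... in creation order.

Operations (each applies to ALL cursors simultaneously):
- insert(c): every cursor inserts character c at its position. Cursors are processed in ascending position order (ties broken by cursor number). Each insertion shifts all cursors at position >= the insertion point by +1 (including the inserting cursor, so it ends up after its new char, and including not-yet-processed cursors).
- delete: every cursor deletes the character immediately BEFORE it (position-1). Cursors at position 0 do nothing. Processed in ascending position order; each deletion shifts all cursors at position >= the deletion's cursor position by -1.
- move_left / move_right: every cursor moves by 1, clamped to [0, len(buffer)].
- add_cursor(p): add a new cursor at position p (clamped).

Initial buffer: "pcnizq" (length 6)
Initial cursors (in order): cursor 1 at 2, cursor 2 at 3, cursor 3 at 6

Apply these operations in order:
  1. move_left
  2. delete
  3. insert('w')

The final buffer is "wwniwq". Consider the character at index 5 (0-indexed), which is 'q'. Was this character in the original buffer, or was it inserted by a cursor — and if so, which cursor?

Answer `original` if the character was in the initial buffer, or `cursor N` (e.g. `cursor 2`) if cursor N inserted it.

Answer: original

Derivation:
After op 1 (move_left): buffer="pcnizq" (len 6), cursors c1@1 c2@2 c3@5, authorship ......
After op 2 (delete): buffer="niq" (len 3), cursors c1@0 c2@0 c3@2, authorship ...
After op 3 (insert('w')): buffer="wwniwq" (len 6), cursors c1@2 c2@2 c3@5, authorship 12..3.
Authorship (.=original, N=cursor N): 1 2 . . 3 .
Index 5: author = original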